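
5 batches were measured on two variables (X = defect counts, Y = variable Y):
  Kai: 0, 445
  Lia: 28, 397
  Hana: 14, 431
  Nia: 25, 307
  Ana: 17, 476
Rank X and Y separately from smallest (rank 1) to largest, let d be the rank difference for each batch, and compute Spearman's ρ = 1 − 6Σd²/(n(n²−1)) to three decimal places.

Ranks of variable 1: 1, 5, 2, 4, 3
Ranks of variable 2: 4, 2, 3, 1, 5
d = r₁ − r₂: -3, 3, -1, 3, -2
d²: 9, 9, 1, 9, 4; Σd² = 32
ρ = 1 − 6·32/(5·24) = 1 − 192/120 = -0.600

-0.600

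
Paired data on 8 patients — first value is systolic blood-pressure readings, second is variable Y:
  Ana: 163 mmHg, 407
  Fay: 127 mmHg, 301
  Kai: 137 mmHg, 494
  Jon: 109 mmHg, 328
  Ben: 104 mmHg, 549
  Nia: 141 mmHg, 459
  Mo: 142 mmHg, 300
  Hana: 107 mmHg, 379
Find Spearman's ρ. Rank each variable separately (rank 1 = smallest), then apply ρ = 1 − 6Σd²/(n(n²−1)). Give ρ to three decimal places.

-0.262

Ranks of variable 1: 8, 4, 5, 3, 1, 6, 7, 2
Ranks of variable 2: 5, 2, 7, 3, 8, 6, 1, 4
d = r₁ − r₂: 3, 2, -2, 0, -7, 0, 6, -2
d²: 9, 4, 4, 0, 49, 0, 36, 4; Σd² = 106
ρ = 1 − 6·106/(8·63) = 1 − 636/504 = -0.262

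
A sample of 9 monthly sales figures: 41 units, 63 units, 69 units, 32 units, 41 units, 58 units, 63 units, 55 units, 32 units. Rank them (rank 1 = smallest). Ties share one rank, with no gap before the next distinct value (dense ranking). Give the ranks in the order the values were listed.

2, 5, 6, 1, 2, 4, 5, 3, 1

Sorted (ascending): 32, 32, 41, 41, 55, 58, 63, 63, 69
The 2 values of 32 share dense rank 1.
The 2 values of 41 share dense rank 2.
The 2 values of 63 share dense rank 5.
Remaining distinct values take the next consecutive integers.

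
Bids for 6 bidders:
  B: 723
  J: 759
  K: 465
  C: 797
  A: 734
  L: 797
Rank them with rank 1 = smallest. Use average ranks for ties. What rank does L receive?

5.5

Sorted (ascending): 465, 723, 734, 759, 797, 797
The 2 values of 797 occupy positions 5–6 → average rank (5+6)/2 = 5.5.
L has value 797 → rank 5.5.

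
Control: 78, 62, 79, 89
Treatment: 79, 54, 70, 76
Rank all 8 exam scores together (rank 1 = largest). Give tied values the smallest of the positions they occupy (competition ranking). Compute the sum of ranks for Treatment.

Sorted (descending): 89, 79, 79, 78, 76, 70, 62, 54
The 2 values of 79 occupy positions 2–3 → each gets rank 2.
Treatment values → pooled ranks: 79→2, 54→8, 70→6, 76→5
Rank sum = 2 + 8 + 6 + 5 = 21

21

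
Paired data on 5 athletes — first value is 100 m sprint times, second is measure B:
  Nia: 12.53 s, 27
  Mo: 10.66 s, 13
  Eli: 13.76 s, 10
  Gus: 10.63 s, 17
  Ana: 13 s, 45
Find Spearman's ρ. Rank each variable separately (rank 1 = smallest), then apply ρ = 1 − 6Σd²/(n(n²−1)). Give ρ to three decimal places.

Ranks of variable 1: 3, 2, 5, 1, 4
Ranks of variable 2: 4, 2, 1, 3, 5
d = r₁ − r₂: -1, 0, 4, -2, -1
d²: 1, 0, 16, 4, 1; Σd² = 22
ρ = 1 − 6·22/(5·24) = 1 − 132/120 = -0.100

-0.100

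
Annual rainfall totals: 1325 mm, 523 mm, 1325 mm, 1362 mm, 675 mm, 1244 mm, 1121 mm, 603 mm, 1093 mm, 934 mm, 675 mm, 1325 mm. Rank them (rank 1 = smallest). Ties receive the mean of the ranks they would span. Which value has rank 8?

Sorted (ascending): 523, 603, 675, 675, 934, 1093, 1121, 1244, 1325, 1325, 1325, 1362
The 2 values of 675 occupy positions 3–4 → average rank (3+4)/2 = 3.5.
The 3 values of 1325 occupy positions 9–11 → average rank 10.
Rank 8 → value 1244.

1244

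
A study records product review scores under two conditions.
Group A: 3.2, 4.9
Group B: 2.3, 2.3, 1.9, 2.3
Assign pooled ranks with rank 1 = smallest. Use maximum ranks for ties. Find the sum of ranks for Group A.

Sorted (ascending): 1.9, 2.3, 2.3, 2.3, 3.2, 4.9
The 3 values of 2.3 occupy positions 2–4 → each gets rank 4.
Group A values → pooled ranks: 3.2→5, 4.9→6
Rank sum = 5 + 6 = 11

11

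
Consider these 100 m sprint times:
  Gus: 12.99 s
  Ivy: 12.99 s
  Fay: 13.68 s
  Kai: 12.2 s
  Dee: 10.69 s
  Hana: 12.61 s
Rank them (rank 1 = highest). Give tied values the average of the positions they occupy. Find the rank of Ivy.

Sorted (descending): 13.68, 12.99, 12.99, 12.61, 12.2, 10.69
The 2 values of 12.99 occupy positions 2–3 → average rank (2+3)/2 = 2.5.
Ivy has value 12.99 s → rank 2.5.

2.5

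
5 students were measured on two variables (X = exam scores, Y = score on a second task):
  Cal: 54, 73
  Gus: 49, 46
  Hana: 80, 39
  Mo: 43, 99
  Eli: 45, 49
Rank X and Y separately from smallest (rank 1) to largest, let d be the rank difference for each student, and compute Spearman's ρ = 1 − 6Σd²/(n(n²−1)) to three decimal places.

Ranks of variable 1: 4, 3, 5, 1, 2
Ranks of variable 2: 4, 2, 1, 5, 3
d = r₁ − r₂: 0, 1, 4, -4, -1
d²: 0, 1, 16, 16, 1; Σd² = 34
ρ = 1 − 6·34/(5·24) = 1 − 204/120 = -0.700

-0.700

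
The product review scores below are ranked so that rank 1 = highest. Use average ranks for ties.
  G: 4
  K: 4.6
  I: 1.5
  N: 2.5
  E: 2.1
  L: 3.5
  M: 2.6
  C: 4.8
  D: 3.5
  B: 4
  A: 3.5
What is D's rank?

Sorted (descending): 4.8, 4.6, 4, 4, 3.5, 3.5, 3.5, 2.6, 2.5, 2.1, 1.5
The 2 values of 4 occupy positions 3–4 → average rank (3+4)/2 = 3.5.
The 3 values of 3.5 occupy positions 5–7 → average rank 6.
D has value 3.5 → rank 6.

6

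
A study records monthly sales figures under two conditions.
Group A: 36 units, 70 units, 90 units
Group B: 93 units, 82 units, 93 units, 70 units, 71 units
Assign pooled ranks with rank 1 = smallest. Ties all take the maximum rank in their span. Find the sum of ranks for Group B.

Sorted (ascending): 36, 70, 70, 71, 82, 90, 93, 93
The 2 values of 70 occupy positions 2–3 → each gets rank 3.
The 2 values of 93 occupy positions 7–8 → each gets rank 8.
Group B values → pooled ranks: 93→8, 82→5, 93→8, 70→3, 71→4
Rank sum = 8 + 5 + 8 + 3 + 4 = 28

28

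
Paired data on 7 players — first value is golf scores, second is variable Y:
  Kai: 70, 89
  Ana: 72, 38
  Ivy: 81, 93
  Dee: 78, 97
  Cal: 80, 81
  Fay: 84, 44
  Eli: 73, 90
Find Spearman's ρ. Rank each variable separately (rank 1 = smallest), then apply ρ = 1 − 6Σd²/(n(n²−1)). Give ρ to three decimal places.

0.071

Ranks of variable 1: 1, 2, 6, 4, 5, 7, 3
Ranks of variable 2: 4, 1, 6, 7, 3, 2, 5
d = r₁ − r₂: -3, 1, 0, -3, 2, 5, -2
d²: 9, 1, 0, 9, 4, 25, 4; Σd² = 52
ρ = 1 − 6·52/(7·48) = 1 − 312/336 = 0.071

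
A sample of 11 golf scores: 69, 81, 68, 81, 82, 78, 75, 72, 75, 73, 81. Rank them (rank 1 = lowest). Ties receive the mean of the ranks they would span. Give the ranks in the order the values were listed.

2, 9, 1, 9, 11, 7, 5.5, 3, 5.5, 4, 9

Sorted (ascending): 68, 69, 72, 73, 75, 75, 78, 81, 81, 81, 82
The 2 values of 75 occupy positions 5–6 → average rank (5+6)/2 = 5.5.
The 3 values of 81 occupy positions 8–10 → average rank 9.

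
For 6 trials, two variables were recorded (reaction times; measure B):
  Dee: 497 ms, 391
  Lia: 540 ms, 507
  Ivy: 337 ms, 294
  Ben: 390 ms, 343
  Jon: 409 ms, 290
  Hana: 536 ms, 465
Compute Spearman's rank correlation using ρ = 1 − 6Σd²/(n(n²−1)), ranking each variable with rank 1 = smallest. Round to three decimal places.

0.829

Ranks of variable 1: 4, 6, 1, 2, 3, 5
Ranks of variable 2: 4, 6, 2, 3, 1, 5
d = r₁ − r₂: 0, 0, -1, -1, 2, 0
d²: 0, 0, 1, 1, 4, 0; Σd² = 6
ρ = 1 − 6·6/(6·35) = 1 − 36/210 = 0.829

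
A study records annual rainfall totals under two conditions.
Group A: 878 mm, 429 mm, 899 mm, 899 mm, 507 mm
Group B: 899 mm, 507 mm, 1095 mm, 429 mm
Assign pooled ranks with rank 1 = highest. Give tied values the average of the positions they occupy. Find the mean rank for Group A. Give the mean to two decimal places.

5.20

Sorted (descending): 1095, 899, 899, 899, 878, 507, 507, 429, 429
The 3 values of 899 occupy positions 2–4 → average rank 3.
The 2 values of 507 occupy positions 6–7 → average rank (6+7)/2 = 6.5.
The 2 values of 429 occupy positions 8–9 → average rank (8+9)/2 = 8.5.
Group A values → pooled ranks: 878→5, 429→8.5, 899→3, 899→3, 507→6.5
Mean rank = (5 + 8.5 + 3 + 3 + 6.5) / 5 = 5.20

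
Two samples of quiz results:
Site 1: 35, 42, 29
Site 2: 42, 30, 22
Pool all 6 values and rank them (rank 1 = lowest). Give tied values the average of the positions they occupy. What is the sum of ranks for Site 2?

9.5

Sorted (ascending): 22, 29, 30, 35, 42, 42
The 2 values of 42 occupy positions 5–6 → average rank (5+6)/2 = 5.5.
Site 2 values → pooled ranks: 42→5.5, 30→3, 22→1
Rank sum = 5.5 + 3 + 1 = 9.5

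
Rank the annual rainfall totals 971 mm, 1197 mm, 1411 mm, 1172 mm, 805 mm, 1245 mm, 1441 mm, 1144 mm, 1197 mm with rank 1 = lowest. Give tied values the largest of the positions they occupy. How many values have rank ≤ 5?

Sorted (ascending): 805, 971, 1144, 1172, 1197, 1197, 1245, 1411, 1441
The 2 values of 1197 occupy positions 5–6 → each gets rank 6.
Ranks ≤ 5: {1, 2, 3, 4} → 4 values.

4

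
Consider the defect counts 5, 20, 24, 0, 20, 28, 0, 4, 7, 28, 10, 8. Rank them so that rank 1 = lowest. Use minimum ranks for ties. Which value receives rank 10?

24

Sorted (ascending): 0, 0, 4, 5, 7, 8, 10, 20, 20, 24, 28, 28
The 2 values of 0 occupy positions 1–2 → each gets rank 1.
The 2 values of 20 occupy positions 8–9 → each gets rank 8.
The 2 values of 28 occupy positions 11–12 → each gets rank 11.
Rank 10 → value 24.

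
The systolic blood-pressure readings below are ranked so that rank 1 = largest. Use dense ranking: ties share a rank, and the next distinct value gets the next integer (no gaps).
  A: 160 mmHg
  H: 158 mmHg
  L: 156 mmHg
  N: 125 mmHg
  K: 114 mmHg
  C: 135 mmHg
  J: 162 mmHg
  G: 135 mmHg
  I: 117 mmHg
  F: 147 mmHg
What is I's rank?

8

Sorted (descending): 162, 160, 158, 156, 147, 135, 135, 125, 117, 114
The 2 values of 135 share dense rank 6.
Remaining distinct values take the next consecutive integers.
I has value 117 mmHg → rank 8.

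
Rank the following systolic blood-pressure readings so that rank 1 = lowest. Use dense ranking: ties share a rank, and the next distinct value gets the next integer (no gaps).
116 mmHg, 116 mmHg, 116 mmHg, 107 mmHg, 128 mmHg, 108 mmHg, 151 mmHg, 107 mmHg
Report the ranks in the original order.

Sorted (ascending): 107, 107, 108, 116, 116, 116, 128, 151
The 2 values of 107 share dense rank 1.
The 3 values of 116 share dense rank 3.
Remaining distinct values take the next consecutive integers.

3, 3, 3, 1, 4, 2, 5, 1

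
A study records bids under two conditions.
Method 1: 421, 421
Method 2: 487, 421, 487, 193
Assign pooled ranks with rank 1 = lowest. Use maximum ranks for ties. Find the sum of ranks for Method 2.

Sorted (ascending): 193, 421, 421, 421, 487, 487
The 3 values of 421 occupy positions 2–4 → each gets rank 4.
The 2 values of 487 occupy positions 5–6 → each gets rank 6.
Method 2 values → pooled ranks: 487→6, 421→4, 487→6, 193→1
Rank sum = 6 + 4 + 6 + 1 = 17

17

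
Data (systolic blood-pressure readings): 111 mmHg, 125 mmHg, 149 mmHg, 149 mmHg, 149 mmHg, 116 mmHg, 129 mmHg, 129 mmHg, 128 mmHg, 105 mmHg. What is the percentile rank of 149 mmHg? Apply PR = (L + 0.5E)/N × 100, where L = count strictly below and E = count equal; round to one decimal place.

85.0

N = 10.
Strictly below 149: 7. Equal to 149: 3.
PR = (7 + 0.5·3)/10 × 100 = 85.0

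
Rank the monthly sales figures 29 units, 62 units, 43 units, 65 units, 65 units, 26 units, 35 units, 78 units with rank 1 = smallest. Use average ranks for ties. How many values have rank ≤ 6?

5

Sorted (ascending): 26, 29, 35, 43, 62, 65, 65, 78
The 2 values of 65 occupy positions 6–7 → average rank (6+7)/2 = 6.5.
Ranks ≤ 6: {1, 2, 3, 4, 5} → 5 values.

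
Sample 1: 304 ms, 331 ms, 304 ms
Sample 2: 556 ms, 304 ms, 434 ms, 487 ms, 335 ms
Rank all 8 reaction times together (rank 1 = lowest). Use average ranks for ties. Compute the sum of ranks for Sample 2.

28

Sorted (ascending): 304, 304, 304, 331, 335, 434, 487, 556
The 3 values of 304 occupy positions 1–3 → average rank 2.
Sample 2 values → pooled ranks: 556→8, 304→2, 434→6, 487→7, 335→5
Rank sum = 8 + 2 + 6 + 7 + 5 = 28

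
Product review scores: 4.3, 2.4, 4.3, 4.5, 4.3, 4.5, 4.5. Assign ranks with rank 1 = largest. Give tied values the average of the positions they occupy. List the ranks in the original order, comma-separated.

5, 7, 5, 2, 5, 2, 2

Sorted (descending): 4.5, 4.5, 4.5, 4.3, 4.3, 4.3, 2.4
The 3 values of 4.5 occupy positions 1–3 → average rank 2.
The 3 values of 4.3 occupy positions 4–6 → average rank 5.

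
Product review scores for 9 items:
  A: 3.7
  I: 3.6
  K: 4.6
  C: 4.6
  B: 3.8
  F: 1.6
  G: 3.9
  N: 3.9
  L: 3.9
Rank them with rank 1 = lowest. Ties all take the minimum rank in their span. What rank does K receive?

8

Sorted (ascending): 1.6, 3.6, 3.7, 3.8, 3.9, 3.9, 3.9, 4.6, 4.6
The 3 values of 3.9 occupy positions 5–7 → each gets rank 5.
The 2 values of 4.6 occupy positions 8–9 → each gets rank 8.
K has value 4.6 → rank 8.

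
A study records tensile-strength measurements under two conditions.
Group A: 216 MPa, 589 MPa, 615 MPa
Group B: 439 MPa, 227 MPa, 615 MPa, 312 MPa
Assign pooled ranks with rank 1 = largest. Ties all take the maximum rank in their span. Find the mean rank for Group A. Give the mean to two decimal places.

Sorted (descending): 615, 615, 589, 439, 312, 227, 216
The 2 values of 615 occupy positions 1–2 → each gets rank 2.
Group A values → pooled ranks: 216→7, 589→3, 615→2
Mean rank = (7 + 3 + 2) / 3 = 4.00

4.00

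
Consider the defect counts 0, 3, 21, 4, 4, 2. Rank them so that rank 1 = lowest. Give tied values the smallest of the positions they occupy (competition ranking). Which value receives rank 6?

21

Sorted (ascending): 0, 2, 3, 4, 4, 21
The 2 values of 4 occupy positions 4–5 → each gets rank 4.
Rank 6 → value 21.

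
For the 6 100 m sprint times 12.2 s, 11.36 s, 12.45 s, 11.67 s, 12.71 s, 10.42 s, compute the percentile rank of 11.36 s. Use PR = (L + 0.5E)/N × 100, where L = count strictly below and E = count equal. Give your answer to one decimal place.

25.0

N = 6.
Strictly below 11.36: 1. Equal to 11.36: 1.
PR = (1 + 0.5·1)/6 × 100 = 25.0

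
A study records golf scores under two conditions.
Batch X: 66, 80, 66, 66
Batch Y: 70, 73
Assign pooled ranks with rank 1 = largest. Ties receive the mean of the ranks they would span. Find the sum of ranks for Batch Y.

5

Sorted (descending): 80, 73, 70, 66, 66, 66
The 3 values of 66 occupy positions 4–6 → average rank 5.
Batch Y values → pooled ranks: 70→3, 73→2
Rank sum = 3 + 2 = 5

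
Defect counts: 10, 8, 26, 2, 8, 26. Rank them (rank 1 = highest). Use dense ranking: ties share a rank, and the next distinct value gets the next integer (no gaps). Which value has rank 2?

10

Sorted (descending): 26, 26, 10, 8, 8, 2
The 2 values of 26 share dense rank 1.
The 2 values of 8 share dense rank 3.
Remaining distinct values take the next consecutive integers.
Rank 2 → value 10.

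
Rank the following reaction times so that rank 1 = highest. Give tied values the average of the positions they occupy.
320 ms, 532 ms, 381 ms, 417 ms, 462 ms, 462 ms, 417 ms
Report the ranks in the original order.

Sorted (descending): 532, 462, 462, 417, 417, 381, 320
The 2 values of 462 occupy positions 2–3 → average rank (2+3)/2 = 2.5.
The 2 values of 417 occupy positions 4–5 → average rank (4+5)/2 = 4.5.

7, 1, 6, 4.5, 2.5, 2.5, 4.5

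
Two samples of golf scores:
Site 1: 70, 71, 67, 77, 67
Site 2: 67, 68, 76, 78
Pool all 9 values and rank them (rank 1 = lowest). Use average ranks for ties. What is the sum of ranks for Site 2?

Sorted (ascending): 67, 67, 67, 68, 70, 71, 76, 77, 78
The 3 values of 67 occupy positions 1–3 → average rank 2.
Site 2 values → pooled ranks: 67→2, 68→4, 76→7, 78→9
Rank sum = 2 + 4 + 7 + 9 = 22

22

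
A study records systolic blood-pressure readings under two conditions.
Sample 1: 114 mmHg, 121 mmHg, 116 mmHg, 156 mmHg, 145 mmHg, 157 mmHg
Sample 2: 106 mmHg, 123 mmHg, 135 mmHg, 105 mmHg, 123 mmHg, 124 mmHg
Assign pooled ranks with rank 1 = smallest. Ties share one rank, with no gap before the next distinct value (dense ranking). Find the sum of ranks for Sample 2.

30

Sorted (ascending): 105, 106, 114, 116, 121, 123, 123, 124, 135, 145, 156, 157
The 2 values of 123 share dense rank 6.
Remaining distinct values take the next consecutive integers.
Sample 2 values → pooled ranks: 106→2, 123→6, 135→8, 105→1, 123→6, 124→7
Rank sum = 2 + 6 + 8 + 1 + 6 + 7 = 30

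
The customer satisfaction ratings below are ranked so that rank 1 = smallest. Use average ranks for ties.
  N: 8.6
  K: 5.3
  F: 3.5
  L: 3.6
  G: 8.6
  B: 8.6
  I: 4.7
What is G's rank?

6

Sorted (ascending): 3.5, 3.6, 4.7, 5.3, 8.6, 8.6, 8.6
The 3 values of 8.6 occupy positions 5–7 → average rank 6.
G has value 8.6 → rank 6.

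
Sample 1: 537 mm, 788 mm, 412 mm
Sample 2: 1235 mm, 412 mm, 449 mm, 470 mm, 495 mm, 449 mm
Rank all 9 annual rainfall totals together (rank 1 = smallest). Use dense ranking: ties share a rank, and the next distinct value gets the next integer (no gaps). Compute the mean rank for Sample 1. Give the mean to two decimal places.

Sorted (ascending): 412, 412, 449, 449, 470, 495, 537, 788, 1235
The 2 values of 412 share dense rank 1.
The 2 values of 449 share dense rank 2.
Remaining distinct values take the next consecutive integers.
Sample 1 values → pooled ranks: 537→5, 788→6, 412→1
Mean rank = (5 + 6 + 1) / 3 = 4.00

4.00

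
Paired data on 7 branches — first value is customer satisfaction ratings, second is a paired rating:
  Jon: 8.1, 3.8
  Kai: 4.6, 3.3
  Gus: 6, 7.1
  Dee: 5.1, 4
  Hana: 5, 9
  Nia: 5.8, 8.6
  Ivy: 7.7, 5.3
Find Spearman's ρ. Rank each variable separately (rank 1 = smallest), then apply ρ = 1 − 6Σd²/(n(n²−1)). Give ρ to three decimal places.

Ranks of variable 1: 7, 1, 5, 3, 2, 4, 6
Ranks of variable 2: 2, 1, 5, 3, 7, 6, 4
d = r₁ − r₂: 5, 0, 0, 0, -5, -2, 2
d²: 25, 0, 0, 0, 25, 4, 4; Σd² = 58
ρ = 1 − 6·58/(7·48) = 1 − 348/336 = -0.036

-0.036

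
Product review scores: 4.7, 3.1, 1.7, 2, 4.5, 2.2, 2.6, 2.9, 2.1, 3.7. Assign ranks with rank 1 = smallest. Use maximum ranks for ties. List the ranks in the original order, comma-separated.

Sorted (ascending): 1.7, 2, 2.1, 2.2, 2.6, 2.9, 3.1, 3.7, 4.5, 4.7
No ties — each value takes its position as its rank.

10, 7, 1, 2, 9, 4, 5, 6, 3, 8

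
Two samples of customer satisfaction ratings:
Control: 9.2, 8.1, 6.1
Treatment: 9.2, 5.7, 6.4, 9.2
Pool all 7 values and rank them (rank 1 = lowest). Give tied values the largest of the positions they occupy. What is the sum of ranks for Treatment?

Sorted (ascending): 5.7, 6.1, 6.4, 8.1, 9.2, 9.2, 9.2
The 3 values of 9.2 occupy positions 5–7 → each gets rank 7.
Treatment values → pooled ranks: 9.2→7, 5.7→1, 6.4→3, 9.2→7
Rank sum = 7 + 1 + 3 + 7 = 18

18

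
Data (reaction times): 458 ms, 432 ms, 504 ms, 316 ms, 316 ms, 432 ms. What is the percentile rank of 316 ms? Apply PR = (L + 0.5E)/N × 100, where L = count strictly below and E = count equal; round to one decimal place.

N = 6.
Strictly below 316: 0. Equal to 316: 2.
PR = (0 + 0.5·2)/6 × 100 = 16.7

16.7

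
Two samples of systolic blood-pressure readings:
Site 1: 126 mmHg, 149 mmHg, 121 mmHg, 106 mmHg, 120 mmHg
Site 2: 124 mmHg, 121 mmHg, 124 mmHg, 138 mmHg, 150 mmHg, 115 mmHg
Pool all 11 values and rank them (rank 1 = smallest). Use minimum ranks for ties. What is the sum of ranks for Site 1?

Sorted (ascending): 106, 115, 120, 121, 121, 124, 124, 126, 138, 149, 150
The 2 values of 121 occupy positions 4–5 → each gets rank 4.
The 2 values of 124 occupy positions 6–7 → each gets rank 6.
Site 1 values → pooled ranks: 126→8, 149→10, 121→4, 106→1, 120→3
Rank sum = 8 + 10 + 4 + 1 + 3 = 26

26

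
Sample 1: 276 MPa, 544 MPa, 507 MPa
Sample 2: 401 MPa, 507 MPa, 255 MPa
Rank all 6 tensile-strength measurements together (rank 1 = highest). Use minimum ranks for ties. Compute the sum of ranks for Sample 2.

12

Sorted (descending): 544, 507, 507, 401, 276, 255
The 2 values of 507 occupy positions 2–3 → each gets rank 2.
Sample 2 values → pooled ranks: 401→4, 507→2, 255→6
Rank sum = 4 + 2 + 6 = 12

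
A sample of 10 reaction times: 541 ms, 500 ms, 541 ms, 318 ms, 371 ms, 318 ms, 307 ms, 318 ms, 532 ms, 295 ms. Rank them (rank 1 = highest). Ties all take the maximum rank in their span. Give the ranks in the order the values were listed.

Sorted (descending): 541, 541, 532, 500, 371, 318, 318, 318, 307, 295
The 2 values of 541 occupy positions 1–2 → each gets rank 2.
The 3 values of 318 occupy positions 6–8 → each gets rank 8.

2, 4, 2, 8, 5, 8, 9, 8, 3, 10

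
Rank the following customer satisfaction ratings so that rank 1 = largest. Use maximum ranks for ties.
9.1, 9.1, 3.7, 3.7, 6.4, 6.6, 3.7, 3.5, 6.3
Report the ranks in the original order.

2, 2, 8, 8, 4, 3, 8, 9, 5

Sorted (descending): 9.1, 9.1, 6.6, 6.4, 6.3, 3.7, 3.7, 3.7, 3.5
The 2 values of 9.1 occupy positions 1–2 → each gets rank 2.
The 3 values of 3.7 occupy positions 6–8 → each gets rank 8.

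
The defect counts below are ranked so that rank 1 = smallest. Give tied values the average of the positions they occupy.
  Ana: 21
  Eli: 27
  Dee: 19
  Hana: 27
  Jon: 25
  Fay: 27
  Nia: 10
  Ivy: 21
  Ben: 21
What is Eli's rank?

Sorted (ascending): 10, 19, 21, 21, 21, 25, 27, 27, 27
The 3 values of 21 occupy positions 3–5 → average rank 4.
The 3 values of 27 occupy positions 7–9 → average rank 8.
Eli has value 27 → rank 8.

8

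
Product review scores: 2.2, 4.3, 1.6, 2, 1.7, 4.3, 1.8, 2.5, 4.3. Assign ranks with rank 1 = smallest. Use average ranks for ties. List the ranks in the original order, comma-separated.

5, 8, 1, 4, 2, 8, 3, 6, 8

Sorted (ascending): 1.6, 1.7, 1.8, 2, 2.2, 2.5, 4.3, 4.3, 4.3
The 3 values of 4.3 occupy positions 7–9 → average rank 8.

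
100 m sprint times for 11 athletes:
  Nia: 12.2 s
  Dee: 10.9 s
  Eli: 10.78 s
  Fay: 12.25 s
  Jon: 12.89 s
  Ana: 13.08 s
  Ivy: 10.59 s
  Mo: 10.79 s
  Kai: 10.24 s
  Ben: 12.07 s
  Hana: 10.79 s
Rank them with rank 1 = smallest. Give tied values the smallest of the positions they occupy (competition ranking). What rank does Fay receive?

9

Sorted (ascending): 10.24, 10.59, 10.78, 10.79, 10.79, 10.9, 12.07, 12.2, 12.25, 12.89, 13.08
The 2 values of 10.79 occupy positions 4–5 → each gets rank 4.
Fay has value 12.25 s → rank 9.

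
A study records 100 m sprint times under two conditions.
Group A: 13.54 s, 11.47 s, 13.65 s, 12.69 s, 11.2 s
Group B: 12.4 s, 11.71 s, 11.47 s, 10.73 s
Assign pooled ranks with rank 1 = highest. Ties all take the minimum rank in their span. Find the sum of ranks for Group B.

24

Sorted (descending): 13.65, 13.54, 12.69, 12.4, 11.71, 11.47, 11.47, 11.2, 10.73
The 2 values of 11.47 occupy positions 6–7 → each gets rank 6.
Group B values → pooled ranks: 12.4→4, 11.71→5, 11.47→6, 10.73→9
Rank sum = 4 + 5 + 6 + 9 = 24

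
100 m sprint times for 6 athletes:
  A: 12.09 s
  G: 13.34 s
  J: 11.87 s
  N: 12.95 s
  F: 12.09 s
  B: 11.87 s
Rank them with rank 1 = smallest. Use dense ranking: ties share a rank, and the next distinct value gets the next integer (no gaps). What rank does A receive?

Sorted (ascending): 11.87, 11.87, 12.09, 12.09, 12.95, 13.34
The 2 values of 11.87 share dense rank 1.
The 2 values of 12.09 share dense rank 2.
Remaining distinct values take the next consecutive integers.
A has value 12.09 s → rank 2.

2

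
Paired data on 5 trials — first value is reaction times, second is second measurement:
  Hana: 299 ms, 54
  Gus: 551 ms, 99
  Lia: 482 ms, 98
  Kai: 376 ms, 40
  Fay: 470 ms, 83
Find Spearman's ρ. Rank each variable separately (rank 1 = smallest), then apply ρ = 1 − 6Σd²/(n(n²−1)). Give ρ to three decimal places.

Ranks of variable 1: 1, 5, 4, 2, 3
Ranks of variable 2: 2, 5, 4, 1, 3
d = r₁ − r₂: -1, 0, 0, 1, 0
d²: 1, 0, 0, 1, 0; Σd² = 2
ρ = 1 − 6·2/(5·24) = 1 − 12/120 = 0.900

0.900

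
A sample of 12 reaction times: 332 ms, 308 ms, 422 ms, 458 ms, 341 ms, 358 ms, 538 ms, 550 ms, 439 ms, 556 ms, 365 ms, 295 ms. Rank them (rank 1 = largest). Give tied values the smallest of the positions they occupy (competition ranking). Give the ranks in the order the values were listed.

Sorted (descending): 556, 550, 538, 458, 439, 422, 365, 358, 341, 332, 308, 295
No ties — each value takes its position as its rank.

10, 11, 6, 4, 9, 8, 3, 2, 5, 1, 7, 12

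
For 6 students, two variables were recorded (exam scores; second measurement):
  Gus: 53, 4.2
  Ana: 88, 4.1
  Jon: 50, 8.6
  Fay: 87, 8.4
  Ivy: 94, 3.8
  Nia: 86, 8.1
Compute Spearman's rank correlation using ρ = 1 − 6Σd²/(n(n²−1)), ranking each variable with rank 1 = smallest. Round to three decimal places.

-0.771

Ranks of variable 1: 2, 5, 1, 4, 6, 3
Ranks of variable 2: 3, 2, 6, 5, 1, 4
d = r₁ − r₂: -1, 3, -5, -1, 5, -1
d²: 1, 9, 25, 1, 25, 1; Σd² = 62
ρ = 1 − 6·62/(6·35) = 1 − 372/210 = -0.771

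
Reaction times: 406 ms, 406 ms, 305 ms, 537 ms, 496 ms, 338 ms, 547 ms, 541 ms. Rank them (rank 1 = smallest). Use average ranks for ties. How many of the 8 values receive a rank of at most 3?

Sorted (ascending): 305, 338, 406, 406, 496, 537, 541, 547
The 2 values of 406 occupy positions 3–4 → average rank (3+4)/2 = 3.5.
Ranks ≤ 3: {1, 2} → 2 values.

2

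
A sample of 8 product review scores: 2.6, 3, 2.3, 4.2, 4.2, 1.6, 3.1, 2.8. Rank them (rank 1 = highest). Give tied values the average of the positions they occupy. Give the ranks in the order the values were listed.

Sorted (descending): 4.2, 4.2, 3.1, 3, 2.8, 2.6, 2.3, 1.6
The 2 values of 4.2 occupy positions 1–2 → average rank (1+2)/2 = 1.5.

6, 4, 7, 1.5, 1.5, 8, 3, 5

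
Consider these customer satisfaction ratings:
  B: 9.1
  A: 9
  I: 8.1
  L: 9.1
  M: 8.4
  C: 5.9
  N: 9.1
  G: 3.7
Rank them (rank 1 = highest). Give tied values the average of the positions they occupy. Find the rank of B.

2

Sorted (descending): 9.1, 9.1, 9.1, 9, 8.4, 8.1, 5.9, 3.7
The 3 values of 9.1 occupy positions 1–3 → average rank 2.
B has value 9.1 → rank 2.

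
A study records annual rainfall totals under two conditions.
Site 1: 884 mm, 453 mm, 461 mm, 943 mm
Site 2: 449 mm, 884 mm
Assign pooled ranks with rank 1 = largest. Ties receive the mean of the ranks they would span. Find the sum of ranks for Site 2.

Sorted (descending): 943, 884, 884, 461, 453, 449
The 2 values of 884 occupy positions 2–3 → average rank (2+3)/2 = 2.5.
Site 2 values → pooled ranks: 449→6, 884→2.5
Rank sum = 6 + 2.5 = 8.5

8.5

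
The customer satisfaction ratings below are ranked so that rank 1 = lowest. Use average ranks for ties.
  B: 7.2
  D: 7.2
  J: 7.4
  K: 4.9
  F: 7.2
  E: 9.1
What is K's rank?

1

Sorted (ascending): 4.9, 7.2, 7.2, 7.2, 7.4, 9.1
The 3 values of 7.2 occupy positions 2–4 → average rank 3.
K has value 4.9 → rank 1.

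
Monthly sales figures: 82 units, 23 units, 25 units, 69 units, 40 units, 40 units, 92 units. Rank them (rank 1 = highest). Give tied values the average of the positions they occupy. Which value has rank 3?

69

Sorted (descending): 92, 82, 69, 40, 40, 25, 23
The 2 values of 40 occupy positions 4–5 → average rank (4+5)/2 = 4.5.
Rank 3 → value 69.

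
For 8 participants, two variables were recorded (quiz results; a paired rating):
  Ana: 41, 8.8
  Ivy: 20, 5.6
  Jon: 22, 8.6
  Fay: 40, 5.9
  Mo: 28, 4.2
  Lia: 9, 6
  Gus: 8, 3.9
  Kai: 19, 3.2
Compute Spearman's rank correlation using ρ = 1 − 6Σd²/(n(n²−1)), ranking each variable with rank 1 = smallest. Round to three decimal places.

Ranks of variable 1: 8, 4, 5, 7, 6, 2, 1, 3
Ranks of variable 2: 8, 4, 7, 5, 3, 6, 2, 1
d = r₁ − r₂: 0, 0, -2, 2, 3, -4, -1, 2
d²: 0, 0, 4, 4, 9, 16, 1, 4; Σd² = 38
ρ = 1 − 6·38/(8·63) = 1 − 228/504 = 0.548

0.548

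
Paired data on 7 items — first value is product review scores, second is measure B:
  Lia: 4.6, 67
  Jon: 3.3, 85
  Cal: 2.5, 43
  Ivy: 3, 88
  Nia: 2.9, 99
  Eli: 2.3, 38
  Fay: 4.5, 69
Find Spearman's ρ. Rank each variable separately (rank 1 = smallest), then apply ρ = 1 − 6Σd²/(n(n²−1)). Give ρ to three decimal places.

Ranks of variable 1: 7, 5, 2, 4, 3, 1, 6
Ranks of variable 2: 3, 5, 2, 6, 7, 1, 4
d = r₁ − r₂: 4, 0, 0, -2, -4, 0, 2
d²: 16, 0, 0, 4, 16, 0, 4; Σd² = 40
ρ = 1 − 6·40/(7·48) = 1 − 240/336 = 0.286

0.286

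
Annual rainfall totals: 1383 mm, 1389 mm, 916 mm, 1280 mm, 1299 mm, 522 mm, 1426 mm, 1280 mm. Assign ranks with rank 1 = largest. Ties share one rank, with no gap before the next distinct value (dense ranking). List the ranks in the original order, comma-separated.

Sorted (descending): 1426, 1389, 1383, 1299, 1280, 1280, 916, 522
The 2 values of 1280 share dense rank 5.
Remaining distinct values take the next consecutive integers.

3, 2, 6, 5, 4, 7, 1, 5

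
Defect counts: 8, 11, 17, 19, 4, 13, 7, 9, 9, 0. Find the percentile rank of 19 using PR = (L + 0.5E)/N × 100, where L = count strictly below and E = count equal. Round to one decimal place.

95.0

N = 10.
Strictly below 19: 9. Equal to 19: 1.
PR = (9 + 0.5·1)/10 × 100 = 95.0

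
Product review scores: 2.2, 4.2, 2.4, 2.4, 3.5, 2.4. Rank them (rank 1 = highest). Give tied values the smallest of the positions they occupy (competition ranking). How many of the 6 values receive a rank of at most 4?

5

Sorted (descending): 4.2, 3.5, 2.4, 2.4, 2.4, 2.2
The 3 values of 2.4 occupy positions 3–5 → each gets rank 3.
Ranks ≤ 4: {1, 2, 3, 3, 3} → 5 values.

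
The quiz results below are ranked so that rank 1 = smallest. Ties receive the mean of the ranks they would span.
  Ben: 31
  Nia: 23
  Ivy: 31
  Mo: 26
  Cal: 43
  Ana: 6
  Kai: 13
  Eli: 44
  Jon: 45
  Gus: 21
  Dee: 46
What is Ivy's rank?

Sorted (ascending): 6, 13, 21, 23, 26, 31, 31, 43, 44, 45, 46
The 2 values of 31 occupy positions 6–7 → average rank (6+7)/2 = 6.5.
Ivy has value 31 → rank 6.5.

6.5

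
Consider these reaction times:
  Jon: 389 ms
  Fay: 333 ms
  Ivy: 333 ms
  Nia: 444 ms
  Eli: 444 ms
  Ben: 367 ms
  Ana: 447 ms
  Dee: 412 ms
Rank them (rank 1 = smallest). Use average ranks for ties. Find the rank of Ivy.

1.5

Sorted (ascending): 333, 333, 367, 389, 412, 444, 444, 447
The 2 values of 333 occupy positions 1–2 → average rank (1+2)/2 = 1.5.
The 2 values of 444 occupy positions 6–7 → average rank (6+7)/2 = 6.5.
Ivy has value 333 ms → rank 1.5.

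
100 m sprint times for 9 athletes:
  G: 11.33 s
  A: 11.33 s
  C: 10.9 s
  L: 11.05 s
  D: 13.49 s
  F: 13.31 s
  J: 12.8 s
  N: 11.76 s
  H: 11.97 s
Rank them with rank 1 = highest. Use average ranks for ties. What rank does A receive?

Sorted (descending): 13.49, 13.31, 12.8, 11.97, 11.76, 11.33, 11.33, 11.05, 10.9
The 2 values of 11.33 occupy positions 6–7 → average rank (6+7)/2 = 6.5.
A has value 11.33 s → rank 6.5.

6.5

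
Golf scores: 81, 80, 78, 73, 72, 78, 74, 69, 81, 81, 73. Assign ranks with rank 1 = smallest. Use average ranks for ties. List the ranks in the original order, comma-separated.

Sorted (ascending): 69, 72, 73, 73, 74, 78, 78, 80, 81, 81, 81
The 2 values of 73 occupy positions 3–4 → average rank (3+4)/2 = 3.5.
The 2 values of 78 occupy positions 6–7 → average rank (6+7)/2 = 6.5.
The 3 values of 81 occupy positions 9–11 → average rank 10.

10, 8, 6.5, 3.5, 2, 6.5, 5, 1, 10, 10, 3.5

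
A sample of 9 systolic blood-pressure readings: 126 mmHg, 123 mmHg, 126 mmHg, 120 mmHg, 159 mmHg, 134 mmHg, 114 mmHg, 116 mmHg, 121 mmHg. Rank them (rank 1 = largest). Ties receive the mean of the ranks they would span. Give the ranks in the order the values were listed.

Sorted (descending): 159, 134, 126, 126, 123, 121, 120, 116, 114
The 2 values of 126 occupy positions 3–4 → average rank (3+4)/2 = 3.5.

3.5, 5, 3.5, 7, 1, 2, 9, 8, 6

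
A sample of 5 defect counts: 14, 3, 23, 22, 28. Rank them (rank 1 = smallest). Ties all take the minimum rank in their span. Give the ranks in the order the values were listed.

2, 1, 4, 3, 5

Sorted (ascending): 3, 14, 22, 23, 28
No ties — each value takes its position as its rank.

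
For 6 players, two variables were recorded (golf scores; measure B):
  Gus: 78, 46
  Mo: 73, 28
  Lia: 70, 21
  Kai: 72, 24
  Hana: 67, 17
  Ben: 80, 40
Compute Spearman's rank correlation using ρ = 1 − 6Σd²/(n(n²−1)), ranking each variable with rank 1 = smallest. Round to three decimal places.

0.943

Ranks of variable 1: 5, 4, 2, 3, 1, 6
Ranks of variable 2: 6, 4, 2, 3, 1, 5
d = r₁ − r₂: -1, 0, 0, 0, 0, 1
d²: 1, 0, 0, 0, 0, 1; Σd² = 2
ρ = 1 − 6·2/(6·35) = 1 − 12/210 = 0.943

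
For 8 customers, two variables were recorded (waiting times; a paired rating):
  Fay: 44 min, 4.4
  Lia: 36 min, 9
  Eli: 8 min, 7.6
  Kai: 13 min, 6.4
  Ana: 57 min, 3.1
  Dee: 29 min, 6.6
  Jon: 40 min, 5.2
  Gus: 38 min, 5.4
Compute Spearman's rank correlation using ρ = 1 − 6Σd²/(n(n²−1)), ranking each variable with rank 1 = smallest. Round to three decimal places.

Ranks of variable 1: 7, 4, 1, 2, 8, 3, 6, 5
Ranks of variable 2: 2, 8, 7, 5, 1, 6, 3, 4
d = r₁ − r₂: 5, -4, -6, -3, 7, -3, 3, 1
d²: 25, 16, 36, 9, 49, 9, 9, 1; Σd² = 154
ρ = 1 − 6·154/(8·63) = 1 − 924/504 = -0.833

-0.833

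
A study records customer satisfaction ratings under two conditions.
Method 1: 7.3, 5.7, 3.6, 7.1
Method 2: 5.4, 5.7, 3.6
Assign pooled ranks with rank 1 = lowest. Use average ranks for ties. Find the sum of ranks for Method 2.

Sorted (ascending): 3.6, 3.6, 5.4, 5.7, 5.7, 7.1, 7.3
The 2 values of 3.6 occupy positions 1–2 → average rank (1+2)/2 = 1.5.
The 2 values of 5.7 occupy positions 4–5 → average rank (4+5)/2 = 4.5.
Method 2 values → pooled ranks: 5.4→3, 5.7→4.5, 3.6→1.5
Rank sum = 3 + 4.5 + 1.5 = 9

9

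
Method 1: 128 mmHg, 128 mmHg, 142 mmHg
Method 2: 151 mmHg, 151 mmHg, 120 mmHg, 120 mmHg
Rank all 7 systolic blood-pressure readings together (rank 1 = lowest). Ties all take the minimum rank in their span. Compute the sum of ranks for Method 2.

14

Sorted (ascending): 120, 120, 128, 128, 142, 151, 151
The 2 values of 120 occupy positions 1–2 → each gets rank 1.
The 2 values of 128 occupy positions 3–4 → each gets rank 3.
The 2 values of 151 occupy positions 6–7 → each gets rank 6.
Method 2 values → pooled ranks: 151→6, 151→6, 120→1, 120→1
Rank sum = 6 + 6 + 1 + 1 = 14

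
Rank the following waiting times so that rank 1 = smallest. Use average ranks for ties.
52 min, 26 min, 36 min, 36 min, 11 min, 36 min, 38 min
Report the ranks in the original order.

Sorted (ascending): 11, 26, 36, 36, 36, 38, 52
The 3 values of 36 occupy positions 3–5 → average rank 4.

7, 2, 4, 4, 1, 4, 6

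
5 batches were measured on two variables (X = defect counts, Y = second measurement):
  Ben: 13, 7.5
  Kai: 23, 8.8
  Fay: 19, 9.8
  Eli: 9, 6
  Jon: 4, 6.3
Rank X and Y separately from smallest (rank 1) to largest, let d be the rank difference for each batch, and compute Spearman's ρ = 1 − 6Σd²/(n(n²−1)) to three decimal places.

0.800

Ranks of variable 1: 3, 5, 4, 2, 1
Ranks of variable 2: 3, 4, 5, 1, 2
d = r₁ − r₂: 0, 1, -1, 1, -1
d²: 0, 1, 1, 1, 1; Σd² = 4
ρ = 1 − 6·4/(5·24) = 1 − 24/120 = 0.800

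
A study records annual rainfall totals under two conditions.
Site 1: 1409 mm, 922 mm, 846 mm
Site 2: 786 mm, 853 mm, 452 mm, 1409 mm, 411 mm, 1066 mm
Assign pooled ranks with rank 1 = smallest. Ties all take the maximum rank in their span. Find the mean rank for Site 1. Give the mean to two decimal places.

6.33

Sorted (ascending): 411, 452, 786, 846, 853, 922, 1066, 1409, 1409
The 2 values of 1409 occupy positions 8–9 → each gets rank 9.
Site 1 values → pooled ranks: 1409→9, 922→6, 846→4
Mean rank = (9 + 6 + 4) / 3 = 6.33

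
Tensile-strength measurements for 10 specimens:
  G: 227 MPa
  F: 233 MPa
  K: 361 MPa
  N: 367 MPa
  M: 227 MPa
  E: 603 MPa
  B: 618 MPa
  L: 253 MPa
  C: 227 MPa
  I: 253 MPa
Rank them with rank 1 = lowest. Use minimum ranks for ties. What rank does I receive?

Sorted (ascending): 227, 227, 227, 233, 253, 253, 361, 367, 603, 618
The 3 values of 227 occupy positions 1–3 → each gets rank 1.
The 2 values of 253 occupy positions 5–6 → each gets rank 5.
I has value 253 MPa → rank 5.

5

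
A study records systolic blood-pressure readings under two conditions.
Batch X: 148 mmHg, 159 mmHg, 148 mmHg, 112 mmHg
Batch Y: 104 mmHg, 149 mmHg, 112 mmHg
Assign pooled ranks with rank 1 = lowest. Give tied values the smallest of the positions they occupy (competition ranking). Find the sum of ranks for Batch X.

Sorted (ascending): 104, 112, 112, 148, 148, 149, 159
The 2 values of 112 occupy positions 2–3 → each gets rank 2.
The 2 values of 148 occupy positions 4–5 → each gets rank 4.
Batch X values → pooled ranks: 148→4, 159→7, 148→4, 112→2
Rank sum = 4 + 7 + 4 + 2 = 17

17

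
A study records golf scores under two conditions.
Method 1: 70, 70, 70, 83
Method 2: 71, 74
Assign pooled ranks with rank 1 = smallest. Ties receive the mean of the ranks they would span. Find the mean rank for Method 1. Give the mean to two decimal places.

3.00

Sorted (ascending): 70, 70, 70, 71, 74, 83
The 3 values of 70 occupy positions 1–3 → average rank 2.
Method 1 values → pooled ranks: 70→2, 70→2, 70→2, 83→6
Mean rank = (2 + 2 + 2 + 6) / 4 = 3.00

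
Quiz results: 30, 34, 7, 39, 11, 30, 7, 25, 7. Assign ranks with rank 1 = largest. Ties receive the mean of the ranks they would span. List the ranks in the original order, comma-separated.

3.5, 2, 8, 1, 6, 3.5, 8, 5, 8

Sorted (descending): 39, 34, 30, 30, 25, 11, 7, 7, 7
The 2 values of 30 occupy positions 3–4 → average rank (3+4)/2 = 3.5.
The 3 values of 7 occupy positions 7–9 → average rank 8.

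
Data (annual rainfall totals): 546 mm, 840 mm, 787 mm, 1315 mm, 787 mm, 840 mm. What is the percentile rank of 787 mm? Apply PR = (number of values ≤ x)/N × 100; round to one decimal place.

N = 6.
Strictly below 787: 1. Equal to 787: 2.
PR = 3/6 × 100 = 50.0

50.0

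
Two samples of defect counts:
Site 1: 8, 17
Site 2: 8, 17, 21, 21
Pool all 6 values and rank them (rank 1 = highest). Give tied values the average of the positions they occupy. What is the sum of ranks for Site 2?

12

Sorted (descending): 21, 21, 17, 17, 8, 8
The 2 values of 21 occupy positions 1–2 → average rank (1+2)/2 = 1.5.
The 2 values of 17 occupy positions 3–4 → average rank (3+4)/2 = 3.5.
The 2 values of 8 occupy positions 5–6 → average rank (5+6)/2 = 5.5.
Site 2 values → pooled ranks: 8→5.5, 17→3.5, 21→1.5, 21→1.5
Rank sum = 5.5 + 3.5 + 1.5 + 1.5 = 12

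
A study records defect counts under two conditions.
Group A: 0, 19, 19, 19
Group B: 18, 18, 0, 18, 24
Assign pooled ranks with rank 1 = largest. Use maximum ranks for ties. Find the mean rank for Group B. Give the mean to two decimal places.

Sorted (descending): 24, 19, 19, 19, 18, 18, 18, 0, 0
The 3 values of 19 occupy positions 2–4 → each gets rank 4.
The 3 values of 18 occupy positions 5–7 → each gets rank 7.
The 2 values of 0 occupy positions 8–9 → each gets rank 9.
Group B values → pooled ranks: 18→7, 18→7, 0→9, 18→7, 24→1
Mean rank = (7 + 7 + 9 + 7 + 1) / 5 = 6.20

6.20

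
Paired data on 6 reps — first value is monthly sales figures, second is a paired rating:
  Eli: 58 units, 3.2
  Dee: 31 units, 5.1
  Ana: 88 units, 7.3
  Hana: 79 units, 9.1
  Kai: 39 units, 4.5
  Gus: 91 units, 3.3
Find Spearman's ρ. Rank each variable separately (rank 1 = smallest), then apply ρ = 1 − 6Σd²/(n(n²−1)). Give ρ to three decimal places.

Ranks of variable 1: 3, 1, 5, 4, 2, 6
Ranks of variable 2: 1, 4, 5, 6, 3, 2
d = r₁ − r₂: 2, -3, 0, -2, -1, 4
d²: 4, 9, 0, 4, 1, 16; Σd² = 34
ρ = 1 − 6·34/(6·35) = 1 − 204/210 = 0.029

0.029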